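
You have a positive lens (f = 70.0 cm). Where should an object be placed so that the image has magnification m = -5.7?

m = −d_i/d_o ⇒ d_i = −m·d_o.
1/f = 1/d_o + 1/d_i = 1/d_o − 1/(m·d_o) = (1 − 1/m)/d_o, so d_o = f(1 − 1/m) = (70.00)(1 − 1/(-5.7)) = 82.3 cm.

82.3 cm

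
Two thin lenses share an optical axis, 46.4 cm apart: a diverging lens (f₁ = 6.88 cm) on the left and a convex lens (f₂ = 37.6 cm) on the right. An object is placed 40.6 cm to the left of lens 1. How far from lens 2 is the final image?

Lens 1 is diverging, so f₁ = −6.88 cm.
Lens 1: 1/d_i1 = 1/f₁ − 1/d_o1 = 1/(-6.88) − 1/(40.6) = -0.1700, so d_i1 = -5.883 cm.
The intermediate image is 5.883 cm to the left of lens 1 (virtual), which is 46.4 − (-5.883) = 52.28 cm to the left of lens 2, so d_o2 = +52.28 cm.
Lens 2: 1/d_i2 = 1/f₂ − 1/d_o2 = 1/(37.6) − 1/(52.28) = 0.007468, so d_i2 = 134 cm.
The final image is real, 134 cm to the right of lens 2 (overall magnification ≈ -0.37).

134 cm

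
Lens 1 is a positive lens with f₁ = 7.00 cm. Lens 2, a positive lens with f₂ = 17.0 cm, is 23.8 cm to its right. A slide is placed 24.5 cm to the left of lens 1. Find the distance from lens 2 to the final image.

Lens 1: 1/d_i1 = 1/f₁ − 1/d_o1 = 1/(7.00) − 1/(24.5) = 0.1020, so d_i1 = 9.800 cm.
The intermediate image is 9.800 cm to the right of lens 1, which is 23.8 − (9.800) = 14.00 cm to the left of lens 2, so d_o2 = +14.00 cm.
Lens 2: 1/d_i2 = 1/f₂ − 1/d_o2 = 1/(17.0) − 1/(14.00) = -0.01261, so d_i2 = -79.3 cm.
The final image is virtual, 79.3 cm to the left of lens 2 (overall magnification ≈ -2.3).

79.3 cm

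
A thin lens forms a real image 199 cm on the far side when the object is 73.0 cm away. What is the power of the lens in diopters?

P = +1.87 D

d_i = +199 cm.
1/f = 1/d_o + 1/d_i = 1/(73.0) + 1/(199) = 0.01872 cm⁻¹.
f = 53.41 cm = 0.5341 m, so P = 1/f = +1.87 D.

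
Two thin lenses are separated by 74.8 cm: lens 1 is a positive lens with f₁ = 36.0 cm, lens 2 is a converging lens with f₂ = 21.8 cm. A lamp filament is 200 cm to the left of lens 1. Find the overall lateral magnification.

Lens 1: 1/d_i1 = 1/(36.0) − 1/(200) = 0.02278, so d_i1 = 43.90 cm; m₁ = −d_i1/d_o1 = -0.2195.
d_o2 = 74.8 − (43.90) = 30.90 cm.
Lens 2: 1/d_i2 = 1/(21.8) − 1/(30.90) = 0.01351, so d_i2 = 74.02 cm; m₂ = −d_i2/d_o2 = -2.396.
m = m₁·m₂ = (-0.2195)(-2.396) = +0.526.

m = +0.526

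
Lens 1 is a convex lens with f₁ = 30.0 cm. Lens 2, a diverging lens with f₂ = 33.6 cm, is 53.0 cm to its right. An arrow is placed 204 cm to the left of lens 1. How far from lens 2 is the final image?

11.6 cm

Lens 1: 1/d_i1 = 1/f₁ − 1/d_o1 = 1/(30.0) − 1/(204) = 0.02843, so d_i1 = 35.17 cm.
The intermediate image is 35.17 cm to the right of lens 1, which is 53.0 − (35.17) = 17.83 cm to the left of lens 2, so d_o2 = +17.83 cm.
Lens 2 is diverging, so f₂ = −33.6 cm.
Lens 2: 1/d_i2 = 1/f₂ − 1/d_o2 = 1/(-33.6) − 1/(17.83) = -0.08585, so d_i2 = -11.6 cm.
The final image is virtual, 11.6 cm to the left of lens 2 (overall magnification ≈ -0.11).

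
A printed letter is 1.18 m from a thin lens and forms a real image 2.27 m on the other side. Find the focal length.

Real image ⇒ d_i = +2.27 m.
1/f = 1/d_o + 1/d_i = 1/(1.18) + 1/(2.27) = 1.288, so f = 0.776 m.
Since f is positive, the thin lens is converging.

f = 0.776 m (converging)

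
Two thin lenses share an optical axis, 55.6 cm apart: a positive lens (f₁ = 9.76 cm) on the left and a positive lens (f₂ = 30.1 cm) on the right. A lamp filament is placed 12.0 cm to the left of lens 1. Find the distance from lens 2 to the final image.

3.72 cm

Lens 1: 1/d_i1 = 1/f₁ − 1/d_o1 = 1/(9.76) − 1/(12.0) = 0.01913, so d_i1 = 52.29 cm.
The intermediate image is 52.29 cm to the right of lens 1, which is 55.6 − (52.29) = 3.310 cm to the left of lens 2, so d_o2 = +3.310 cm.
Lens 2: 1/d_i2 = 1/f₂ − 1/d_o2 = 1/(30.1) − 1/(3.310) = -0.2689, so d_i2 = -3.72 cm.
The final image is virtual, 3.72 cm to the left of lens 2 (overall magnification ≈ -4.9).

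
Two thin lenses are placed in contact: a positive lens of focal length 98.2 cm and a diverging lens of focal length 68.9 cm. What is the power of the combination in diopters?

P = -0.433 D

P₁ = 1/f₁ = 1/(0.982 m) = +1.018 D; P₂ = 1/f₂ = 1/(-0.689 m) = -1.451 D.
For thin lenses in contact, P = P₁ + P₂ = (+1.018) + (-1.451) = -0.433 D.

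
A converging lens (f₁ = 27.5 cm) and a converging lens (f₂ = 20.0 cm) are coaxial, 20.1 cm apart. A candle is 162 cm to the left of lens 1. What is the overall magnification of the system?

Lens 1: 1/d_i1 = 1/(27.5) − 1/(162) = 0.03019, so d_i1 = 33.12 cm; m₁ = −d_i1/d_o1 = -0.2044.
d_o2 = 20.1 − (33.12) = -13.02 cm (virtual object).
Lens 2: 1/d_i2 = 1/(20.0) − 1/(-13.02) = 0.1268, so d_i2 = 7.886 cm; m₂ = −d_i2/d_o2 = +0.6057.
m = m₁·m₂ = (-0.2044)(+0.6057) = -0.124.

m = -0.124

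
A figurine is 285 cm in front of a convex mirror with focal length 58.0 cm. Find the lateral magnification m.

m = +0.169

For a convex mirror, f = -58.0 cm.
1/d_i = 1/f − 1/d_o = 1/(-58.00) − 1/(285) = -0.02075, so d_i = -48.19 cm.
m = −d_i/d_o = −(-48.19)/(285) = +0.169.
The image is virtual, upright and reduced, behind the mirror.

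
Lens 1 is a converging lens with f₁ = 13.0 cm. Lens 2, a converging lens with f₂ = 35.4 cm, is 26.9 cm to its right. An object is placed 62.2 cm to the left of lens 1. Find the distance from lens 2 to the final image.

14.9 cm

Lens 1: 1/d_i1 = 1/f₁ − 1/d_o1 = 1/(13.0) − 1/(62.2) = 0.06085, so d_i1 = 16.43 cm.
The intermediate image is 16.43 cm to the right of lens 1, which is 26.9 − (16.43) = 10.47 cm to the left of lens 2, so d_o2 = +10.47 cm.
Lens 2: 1/d_i2 = 1/f₂ − 1/d_o2 = 1/(35.4) − 1/(10.47) = -0.06726, so d_i2 = -14.9 cm.
The final image is virtual, 14.9 cm to the left of lens 2 (overall magnification ≈ -0.38).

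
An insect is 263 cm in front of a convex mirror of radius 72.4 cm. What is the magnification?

m = +0.121

f = R/2 = 72.4/2 = 36.20 cm; for a convex mirror, f = -36.20 cm.
1/d_i = 1/f − 1/d_o = 1/(-36.20) − 1/(263) = -0.03143, so d_i = -31.82 cm.
m = −d_i/d_o = −(-31.82)/(263) = +0.121.
The image is virtual, upright and reduced, behind the mirror.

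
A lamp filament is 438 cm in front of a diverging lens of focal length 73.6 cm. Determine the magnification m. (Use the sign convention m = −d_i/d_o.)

For a diverging lens, f = -73.6 cm.
1/d_i = 1/f − 1/d_o = 1/(-73.60) − 1/(438) = -0.01587, so d_i = -63.01 cm.
m = −d_i/d_o = −(-63.01)/(438) = +0.144.
The image is virtual, upright and reduced, on the same side as the object.

m = +0.144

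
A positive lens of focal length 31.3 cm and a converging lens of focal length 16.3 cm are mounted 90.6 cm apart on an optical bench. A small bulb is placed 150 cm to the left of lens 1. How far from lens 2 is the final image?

Lens 1: 1/d_i1 = 1/f₁ − 1/d_o1 = 1/(31.3) − 1/(150) = 0.02528, so d_i1 = 39.55 cm.
The intermediate image is 39.55 cm to the right of lens 1, which is 90.6 − (39.55) = 51.05 cm to the left of lens 2, so d_o2 = +51.05 cm.
Lens 2: 1/d_i2 = 1/f₂ − 1/d_o2 = 1/(16.3) − 1/(51.05) = 0.04176, so d_i2 = 23.9 cm.
The final image is real, 23.9 cm to the right of lens 2 (overall magnification ≈ 0.12).

23.9 cm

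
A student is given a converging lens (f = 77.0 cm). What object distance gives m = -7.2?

m = −d_i/d_o ⇒ d_i = −m·d_o.
1/f = 1/d_o + 1/d_i = 1/d_o − 1/(m·d_o) = (1 − 1/m)/d_o, so d_o = f(1 − 1/m) = (77.00)(1 − 1/(-7.2)) = 87.7 cm.

87.7 cm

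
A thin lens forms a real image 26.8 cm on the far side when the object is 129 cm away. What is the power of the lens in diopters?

d_i = +26.8 cm.
1/f = 1/d_o + 1/d_i = 1/(129) + 1/(26.8) = 0.04507 cm⁻¹.
f = 22.19 cm = 0.2219 m, so P = 1/f = +4.51 D.

P = +4.51 D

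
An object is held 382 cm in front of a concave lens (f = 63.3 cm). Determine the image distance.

54.3 cm

For a concave lens, f = -63.3 cm.
Lens equation: 1/v = 1/f − 1/u = 1/(-63.30) − 1/(382) = -0.01580 − 0.002618 = -0.01842, so v = -54.3 cm.
The image is virtual, upright and reduced, on the same side as the object.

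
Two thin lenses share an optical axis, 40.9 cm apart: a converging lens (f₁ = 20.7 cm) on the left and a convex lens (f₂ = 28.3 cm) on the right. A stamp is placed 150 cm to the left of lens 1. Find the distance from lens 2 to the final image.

Lens 1: 1/d_i1 = 1/f₁ − 1/d_o1 = 1/(20.7) − 1/(150) = 0.04164, so d_i1 = 24.01 cm.
The intermediate image is 24.01 cm to the right of lens 1, which is 40.9 − (24.01) = 16.89 cm to the left of lens 2, so d_o2 = +16.89 cm.
Lens 2: 1/d_i2 = 1/f₂ − 1/d_o2 = 1/(28.3) − 1/(16.89) = -0.02387, so d_i2 = -41.9 cm.
The final image is virtual, 41.9 cm to the left of lens 2 (overall magnification ≈ -0.40).

41.9 cm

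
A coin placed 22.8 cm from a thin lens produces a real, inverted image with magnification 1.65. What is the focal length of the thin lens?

m = −d_i/d_o ⇒ d_i = −m·d_o = −(-1.65)·(22.8) = 37.62 cm.
1/f = 1/d_o + 1/d_i = 1/(22.8) + 1/(37.62) = 0.07044, so f = 14.2 cm.
Since f is positive, the thin lens is converging.

f = 14.2 cm (converging)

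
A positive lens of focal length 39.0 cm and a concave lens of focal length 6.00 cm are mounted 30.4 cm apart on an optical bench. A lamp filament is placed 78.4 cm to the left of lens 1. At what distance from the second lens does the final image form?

6.87 cm

Lens 1: 1/d_i1 = 1/f₁ − 1/d_o1 = 1/(39.0) − 1/(78.4) = 0.01289, so d_i1 = 77.60 cm.
The intermediate image is 77.60 cm to the right of lens 1, which lies 47.20 cm to the right of lens 2 — a virtual object — so d_o2 = −47.20 cm.
Lens 2 is diverging, so f₂ = −6.00 cm.
Lens 2: 1/d_i2 = 1/f₂ − 1/d_o2 = 1/(-6.00) − 1/(-47.20) = -0.1455, so d_i2 = -6.87 cm.
The final image is virtual, 6.87 cm to the left of lens 2 (overall magnification ≈ 0.14).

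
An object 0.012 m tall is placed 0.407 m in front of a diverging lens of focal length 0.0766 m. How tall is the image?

For a diverging lens, f = -0.0766 m.
1/d_i = 1/f − 1/d_o = 1/(-0.07660) − 1/(0.407) = -15.51, so d_i = -0.06447 m.
m = −d_i/d_o = +0.1584.
|h_i| = |m|·h_o = 0.1584 × 0.012 = 0.00190 m. The image is virtual, upright and reduced, on the same side as the object.

0.00190 m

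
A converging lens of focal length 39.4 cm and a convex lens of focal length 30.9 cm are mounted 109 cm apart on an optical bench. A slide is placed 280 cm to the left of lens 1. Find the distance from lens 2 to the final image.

Lens 1: 1/d_i1 = 1/f₁ − 1/d_o1 = 1/(39.4) − 1/(280) = 0.02181, so d_i1 = 45.85 cm.
The intermediate image is 45.85 cm to the right of lens 1, which is 109 − (45.85) = 63.15 cm to the left of lens 2, so d_o2 = +63.15 cm.
Lens 2: 1/d_i2 = 1/f₂ − 1/d_o2 = 1/(30.9) − 1/(63.15) = 0.01653, so d_i2 = 60.5 cm.
The final image is real, 60.5 cm to the right of lens 2 (overall magnification ≈ 0.16).

60.5 cm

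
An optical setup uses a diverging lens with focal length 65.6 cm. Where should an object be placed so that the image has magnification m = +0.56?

For a diverging lens, f = -65.6 cm.
m = −d_i/d_o ⇒ d_i = −m·d_o.
1/f = 1/d_o + 1/d_i = 1/d_o − 1/(m·d_o) = (1 − 1/m)/d_o, so d_o = f(1 − 1/m) = (-65.60)(1 − 1/(+0.56)) = 51.5 cm.

51.5 cm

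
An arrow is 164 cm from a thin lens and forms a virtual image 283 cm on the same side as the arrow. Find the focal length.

Virtual image ⇒ d_i = −283 cm.
1/f = 1/d_o + 1/d_i = 1/(164) + 1/(-283) = 0.002564, so f = 390 cm.
Since f is positive, the thin lens is converging.

f = 390 cm (converging)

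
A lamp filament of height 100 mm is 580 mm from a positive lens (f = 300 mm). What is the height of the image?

1/d_i = 1/f − 1/d_o = 1/(300.0) − 1/(580) = 0.001609, so d_i = 621.4 mm.
m = −d_i/d_o = -1.071.
|h_i| = |m|·h_o = 1.071 × 100 = 107 mm. The image is real, inverted and enlarged, on the far side of the lens.

107 mm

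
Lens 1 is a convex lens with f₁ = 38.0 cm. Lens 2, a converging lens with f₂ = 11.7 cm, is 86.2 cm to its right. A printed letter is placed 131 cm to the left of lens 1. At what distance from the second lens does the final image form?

Lens 1: 1/d_i1 = 1/f₁ − 1/d_o1 = 1/(38.0) − 1/(131) = 0.01868, so d_i1 = 53.53 cm.
The intermediate image is 53.53 cm to the right of lens 1, which is 86.2 − (53.53) = 32.67 cm to the left of lens 2, so d_o2 = +32.67 cm.
Lens 2: 1/d_i2 = 1/f₂ − 1/d_o2 = 1/(11.7) − 1/(32.67) = 0.05486, so d_i2 = 18.2 cm.
The final image is real, 18.2 cm to the right of lens 2 (overall magnification ≈ 0.23).

18.2 cm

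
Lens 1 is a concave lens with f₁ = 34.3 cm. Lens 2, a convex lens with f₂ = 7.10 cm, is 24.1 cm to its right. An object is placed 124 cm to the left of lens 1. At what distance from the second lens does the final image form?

8.25 cm

Lens 1 is diverging, so f₁ = −34.3 cm.
Lens 1: 1/d_i1 = 1/f₁ − 1/d_o1 = 1/(-34.3) − 1/(124) = -0.03722, so d_i1 = -26.87 cm.
The intermediate image is 26.87 cm to the left of lens 1 (virtual), which is 24.1 − (-26.87) = 50.97 cm to the left of lens 2, so d_o2 = +50.97 cm.
Lens 2: 1/d_i2 = 1/f₂ − 1/d_o2 = 1/(7.10) − 1/(50.97) = 0.1212, so d_i2 = 8.25 cm.
The final image is real, 8.25 cm to the right of lens 2 (overall magnification ≈ -0.035).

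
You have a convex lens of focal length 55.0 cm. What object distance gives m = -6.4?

63.6 cm

m = −d_i/d_o ⇒ d_i = −m·d_o.
1/f = 1/d_o + 1/d_i = 1/d_o − 1/(m·d_o) = (1 − 1/m)/d_o, so d_o = f(1 − 1/m) = (55.00)(1 − 1/(-6.4)) = 63.6 cm.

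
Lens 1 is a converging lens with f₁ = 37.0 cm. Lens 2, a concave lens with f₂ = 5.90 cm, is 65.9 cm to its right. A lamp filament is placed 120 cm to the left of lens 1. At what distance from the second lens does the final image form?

Lens 1: 1/d_i1 = 1/f₁ − 1/d_o1 = 1/(37.0) − 1/(120) = 0.01869, so d_i1 = 53.49 cm.
The intermediate image is 53.49 cm to the right of lens 1, which is 65.9 − (53.49) = 12.41 cm to the left of lens 2, so d_o2 = +12.41 cm.
Lens 2 is diverging, so f₂ = −5.90 cm.
Lens 2: 1/d_i2 = 1/f₂ − 1/d_o2 = 1/(-5.90) − 1/(12.41) = -0.2501, so d_i2 = -4.00 cm.
The final image is virtual, 4.00 cm to the left of lens 2 (overall magnification ≈ -0.14).

4.00 cm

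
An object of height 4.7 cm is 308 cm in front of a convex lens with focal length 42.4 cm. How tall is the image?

0.750 cm

1/d_i = 1/f − 1/d_o = 1/(42.40) − 1/(308) = 0.02034, so d_i = 49.17 cm.
m = −d_i/d_o = -0.1596.
|h_i| = |m|·h_o = 0.1596 × 4.7 = 0.750 cm. The image is real, inverted and reduced, on the far side of the lens.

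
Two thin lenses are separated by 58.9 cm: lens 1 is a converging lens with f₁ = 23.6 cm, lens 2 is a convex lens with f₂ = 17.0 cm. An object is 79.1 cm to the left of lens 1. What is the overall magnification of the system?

Lens 1: 1/d_i1 = 1/(23.6) − 1/(79.1) = 0.02973, so d_i1 = 33.64 cm; m₁ = −d_i1/d_o1 = -0.4253.
d_o2 = 58.9 − (33.64) = 25.26 cm.
Lens 2: 1/d_i2 = 1/(17.0) − 1/(25.26) = 0.01924, so d_i2 = 51.99 cm; m₂ = −d_i2/d_o2 = -2.058.
m = m₁·m₂ = (-0.4253)(-2.058) = +0.875.

m = +0.875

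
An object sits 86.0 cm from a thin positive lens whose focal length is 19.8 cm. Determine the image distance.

25.7 cm

Lens equation: 1/v = 1/f − 1/u = 1/(19.80) − 1/(86.0) = 0.05051 − 0.01163 = 0.03888, so v = 25.7 cm.
The image is real, inverted and reduced, on the far side of the lens.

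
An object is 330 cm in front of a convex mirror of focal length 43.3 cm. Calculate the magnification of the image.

m = +0.116

For a convex mirror, f = -43.3 cm.
1/d_i = 1/f − 1/d_o = 1/(-43.30) − 1/(330) = -0.02612, so d_i = -38.28 cm.
m = −d_i/d_o = −(-38.28)/(330) = +0.116.
The image is virtual, upright and reduced, behind the mirror.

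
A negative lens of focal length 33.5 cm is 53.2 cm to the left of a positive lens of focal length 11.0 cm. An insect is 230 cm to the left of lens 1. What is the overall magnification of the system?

m = -0.0196

f₁ = −33.5 cm (diverging).
Lens 1: 1/d_i1 = 1/(-33.5) − 1/(230) = -0.03420, so d_i1 = -29.24 cm; m₁ = −d_i1/d_o1 = +0.1271.
d_o2 = 53.2 − (-29.24) = 82.44 cm.
Lens 2: 1/d_i2 = 1/(11.0) − 1/(82.44) = 0.07878, so d_i2 = 12.69 cm; m₂ = −d_i2/d_o2 = -0.1540.
m = m₁·m₂ = (+0.1271)(-0.1540) = -0.0196.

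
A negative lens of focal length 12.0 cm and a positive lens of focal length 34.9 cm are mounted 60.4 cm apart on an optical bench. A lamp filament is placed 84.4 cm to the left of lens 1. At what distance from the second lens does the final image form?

Lens 1 is diverging, so f₁ = −12.0 cm.
Lens 1: 1/d_i1 = 1/f₁ − 1/d_o1 = 1/(-12.0) − 1/(84.4) = -0.09518, so d_i1 = -10.51 cm.
The intermediate image is 10.51 cm to the left of lens 1 (virtual), which is 60.4 − (-10.51) = 70.91 cm to the left of lens 2, so d_o2 = +70.91 cm.
Lens 2: 1/d_i2 = 1/f₂ − 1/d_o2 = 1/(34.9) − 1/(70.91) = 0.01455, so d_i2 = 68.7 cm.
The final image is real, 68.7 cm to the right of lens 2 (overall magnification ≈ -0.12).

68.7 cm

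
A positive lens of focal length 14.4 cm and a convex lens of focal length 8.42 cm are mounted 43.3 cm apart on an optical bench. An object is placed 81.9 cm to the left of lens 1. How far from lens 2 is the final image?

12.5 cm

Lens 1: 1/d_i1 = 1/f₁ − 1/d_o1 = 1/(14.4) − 1/(81.9) = 0.05723, so d_i1 = 17.47 cm.
The intermediate image is 17.47 cm to the right of lens 1, which is 43.3 − (17.47) = 25.83 cm to the left of lens 2, so d_o2 = +25.83 cm.
Lens 2: 1/d_i2 = 1/f₂ − 1/d_o2 = 1/(8.42) − 1/(25.83) = 0.08005, so d_i2 = 12.5 cm.
The final image is real, 12.5 cm to the right of lens 2 (overall magnification ≈ 0.10).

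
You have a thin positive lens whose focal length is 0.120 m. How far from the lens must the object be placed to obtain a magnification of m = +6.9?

m = −d_i/d_o ⇒ d_i = −m·d_o.
1/f = 1/d_o + 1/d_i = 1/d_o − 1/(m·d_o) = (1 − 1/m)/d_o, so d_o = f(1 − 1/m) = (0.1200)(1 − 1/(+6.9)) = 0.103 m.

0.103 m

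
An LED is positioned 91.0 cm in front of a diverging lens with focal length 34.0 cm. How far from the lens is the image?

24.8 cm

For a diverging lens, f = -34.0 cm.
Thin-lens equation: 1/v = 1/f − 1/u = 1/(-34.00) − 1/(91.0) = -0.02941 − 0.01099 = -0.04040, so v = -24.8 cm.
The image is virtual, upright and reduced, on the same side as the object.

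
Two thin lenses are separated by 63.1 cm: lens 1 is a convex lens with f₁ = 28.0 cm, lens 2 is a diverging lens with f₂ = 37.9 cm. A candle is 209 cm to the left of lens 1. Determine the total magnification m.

m = -0.0854

Lens 1: 1/d_i1 = 1/(28.0) − 1/(209) = 0.03093, so d_i1 = 32.33 cm; m₁ = −d_i1/d_o1 = -0.1547.
d_o2 = 63.1 − (32.33) = 30.77 cm.
f₂ = −37.9 cm (diverging).
Lens 2: 1/d_i2 = 1/(-37.9) − 1/(30.77) = -0.05888, so d_i2 = -16.98 cm; m₂ = −d_i2/d_o2 = +0.5519.
m = m₁·m₂ = (-0.1547)(+0.5519) = -0.0854.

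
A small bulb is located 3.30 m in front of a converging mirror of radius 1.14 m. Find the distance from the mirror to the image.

0.689 m

f = R/2 = 1.14/2 = 0.5700 m.
Mirror equation: 1/v = 1/f − 1/u = 1/(0.5700) − 1/(3.30) = 1.754 − 0.3030 = 1.451, so v = 0.689 m.
The image is real, inverted and reduced, in front of the mirror.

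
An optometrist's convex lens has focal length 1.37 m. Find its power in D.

P = +0.730 D

P = 1/f = 1/(1.37 m) = +0.730 D.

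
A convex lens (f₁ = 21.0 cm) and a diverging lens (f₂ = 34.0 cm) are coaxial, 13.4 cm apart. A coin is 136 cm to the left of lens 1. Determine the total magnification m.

m = -0.275

Lens 1: 1/d_i1 = 1/(21.0) − 1/(136) = 0.04027, so d_i1 = 24.83 cm; m₁ = −d_i1/d_o1 = -0.1826.
d_o2 = 13.4 − (24.83) = -11.43 cm (virtual object).
f₂ = −34.0 cm (diverging).
Lens 2: 1/d_i2 = 1/(-34.0) − 1/(-11.43) = 0.05808, so d_i2 = 17.22 cm; m₂ = −d_i2/d_o2 = +1.506.
m = m₁·m₂ = (-0.1826)(+1.506) = -0.275.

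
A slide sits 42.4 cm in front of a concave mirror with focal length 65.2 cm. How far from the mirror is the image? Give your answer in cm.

121 cm

Mirror equation: 1/v = 1/f − 1/u = 1/(65.20) − 1/(42.4) = 0.01534 − 0.02358 = -0.008247, so v = -121 cm.
The image is virtual, upright and enlarged, behind the mirror.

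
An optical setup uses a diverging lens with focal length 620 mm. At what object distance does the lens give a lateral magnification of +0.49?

645 mm

For a diverging lens, f = -620 mm.
m = −d_i/d_o ⇒ d_i = −m·d_o.
1/f = 1/d_o + 1/d_i = 1/d_o − 1/(m·d_o) = (1 − 1/m)/d_o, so d_o = f(1 − 1/m) = (-620.0)(1 − 1/(+0.49)) = 645 mm.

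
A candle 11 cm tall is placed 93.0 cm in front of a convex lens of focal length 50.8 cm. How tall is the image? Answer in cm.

13.2 cm

1/d_i = 1/f − 1/d_o = 1/(50.80) − 1/(93.0) = 0.008932, so d_i = 112.0 cm.
m = −d_i/d_o = -1.204.
|h_i| = |m|·h_o = 1.204 × 11 = 13.2 cm. The image is real, inverted and enlarged, on the far side of the lens.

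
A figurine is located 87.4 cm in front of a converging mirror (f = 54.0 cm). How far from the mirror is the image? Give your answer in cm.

Mirror equation: 1/s_i = 1/f − 1/s_o = 1/(54.00) − 1/(87.4) = 0.01852 − 0.01144 = 0.007077, so s_i = 141 cm.
The image is real, inverted and enlarged, in front of the mirror.

141 cm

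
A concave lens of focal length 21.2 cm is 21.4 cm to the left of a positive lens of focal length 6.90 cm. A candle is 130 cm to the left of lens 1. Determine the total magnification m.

f₁ = −21.2 cm (diverging).
Lens 1: 1/d_i1 = 1/(-21.2) − 1/(130) = -0.05486, so d_i1 = -18.23 cm; m₁ = −d_i1/d_o1 = +0.1402.
d_o2 = 21.4 − (-18.23) = 39.63 cm.
Lens 2: 1/d_i2 = 1/(6.90) − 1/(39.63) = 0.1197, so d_i2 = 8.355 cm; m₂ = −d_i2/d_o2 = -0.2108.
m = m₁·m₂ = (+0.1402)(-0.2108) = -0.0296.

m = -0.0296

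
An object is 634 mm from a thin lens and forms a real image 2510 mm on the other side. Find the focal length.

Real image ⇒ d_i = +2510 mm.
1/f = 1/d_o + 1/d_i = 1/(634) + 1/(2510) = 0.001976, so f = 506 mm.
Since f is positive, the thin lens is converging.

f = 506 mm (converging)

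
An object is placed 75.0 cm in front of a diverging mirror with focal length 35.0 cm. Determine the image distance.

For a diverging mirror, f = -35.0 cm.
Mirror equation: 1/v = 1/f − 1/u = 1/(-35.00) − 1/(75.0) = -0.02857 − 0.01333 = -0.04190, so v = -23.9 cm.
The image is virtual, upright and reduced, behind the mirror.

23.9 cm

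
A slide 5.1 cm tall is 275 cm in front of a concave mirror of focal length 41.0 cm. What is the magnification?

m = -0.175

1/d_i = 1/f − 1/d_o = 1/(41.00) − 1/(275) = 0.02075, so d_i = 48.18 cm.
m = −d_i/d_o = −(48.18)/(275) = -0.175.
The image is real, inverted and reduced, in front of the mirror.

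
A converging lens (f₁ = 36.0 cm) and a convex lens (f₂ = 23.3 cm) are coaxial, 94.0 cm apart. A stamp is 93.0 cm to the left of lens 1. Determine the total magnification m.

m = +1.23

Lens 1: 1/d_i1 = 1/(36.0) − 1/(93.0) = 0.01703, so d_i1 = 58.74 cm; m₁ = −d_i1/d_o1 = -0.6316.
d_o2 = 94.0 − (58.74) = 35.26 cm.
Lens 2: 1/d_i2 = 1/(23.3) − 1/(35.26) = 0.01456, so d_i2 = 68.69 cm; m₂ = −d_i2/d_o2 = -1.948.
m = m₁·m₂ = (-0.6316)(-1.948) = +1.23.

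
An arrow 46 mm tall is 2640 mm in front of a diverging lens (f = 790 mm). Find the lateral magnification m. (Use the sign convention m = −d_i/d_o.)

m = +0.230

For a diverging lens, f = -790 mm.
1/d_i = 1/f − 1/d_o = 1/(-790.0) − 1/(2640) = -0.001645, so d_i = -608.0 mm.
m = −d_i/d_o = −(-608.0)/(2640) = +0.230.
The image is virtual, upright and reduced, on the same side as the object.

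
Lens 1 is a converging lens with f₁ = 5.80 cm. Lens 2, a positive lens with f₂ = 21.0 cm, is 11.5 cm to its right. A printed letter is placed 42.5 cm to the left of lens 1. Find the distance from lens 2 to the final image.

Lens 1: 1/d_i1 = 1/f₁ − 1/d_o1 = 1/(5.80) − 1/(42.5) = 0.1489, so d_i1 = 6.717 cm.
The intermediate image is 6.717 cm to the right of lens 1, which is 11.5 − (6.717) = 4.783 cm to the left of lens 2, so d_o2 = +4.783 cm.
Lens 2: 1/d_i2 = 1/f₂ − 1/d_o2 = 1/(21.0) − 1/(4.783) = -0.1615, so d_i2 = -6.19 cm.
The final image is virtual, 6.19 cm to the left of lens 2 (overall magnification ≈ -0.20).

6.19 cm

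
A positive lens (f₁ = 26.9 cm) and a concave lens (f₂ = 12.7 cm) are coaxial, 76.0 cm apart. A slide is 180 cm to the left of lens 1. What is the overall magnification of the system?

m = -0.0391

Lens 1: 1/d_i1 = 1/(26.9) − 1/(180) = 0.03162, so d_i1 = 31.63 cm; m₁ = −d_i1/d_o1 = -0.1757.
d_o2 = 76.0 − (31.63) = 44.37 cm.
f₂ = −12.7 cm (diverging).
Lens 2: 1/d_i2 = 1/(-12.7) − 1/(44.37) = -0.1013, so d_i2 = -9.874 cm; m₂ = −d_i2/d_o2 = +0.2225.
m = m₁·m₂ = (-0.1757)(+0.2225) = -0.0391.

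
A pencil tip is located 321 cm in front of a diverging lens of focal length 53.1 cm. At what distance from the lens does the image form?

For a diverging lens, f = -53.1 cm.
Thin-lens equation: 1/s_i = 1/f − 1/s_o = 1/(-53.10) − 1/(321) = -0.01883 − 0.003115 = -0.02195, so s_i = -45.6 cm.
The image is virtual, upright and reduced, on the same side as the object.

45.6 cm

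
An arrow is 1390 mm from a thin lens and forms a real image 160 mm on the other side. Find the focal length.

f = 143 mm (converging)

Real image ⇒ d_i = +160 mm.
1/f = 1/d_o + 1/d_i = 1/(1390) + 1/(160) = 0.006969, so f = 143 mm.
Since f is positive, the thin lens is converging.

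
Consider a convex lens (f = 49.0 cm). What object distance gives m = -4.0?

61.2 cm

m = −d_i/d_o ⇒ d_i = −m·d_o.
1/f = 1/d_o + 1/d_i = 1/d_o − 1/(m·d_o) = (1 − 1/m)/d_o, so d_o = f(1 − 1/m) = (49.00)(1 − 1/(-4.0)) = 61.2 cm.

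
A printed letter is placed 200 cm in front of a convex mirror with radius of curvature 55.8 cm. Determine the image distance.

24.5 cm

f = R/2 = 55.8/2 = 27.90 cm; for a convex mirror, f = -27.90 cm.
Mirror equation: 1/s_i = 1/f − 1/s_o = 1/(-27.90) − 1/(200) = -0.03584 − 0.005000 = -0.04084, so s_i = -24.5 cm.
The image is virtual, upright and reduced, behind the mirror.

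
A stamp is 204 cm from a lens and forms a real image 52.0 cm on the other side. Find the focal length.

f = 41.4 cm (converging)

Real image ⇒ d_i = +52.0 cm.
1/f = 1/d_o + 1/d_i = 1/(204) + 1/(52.0) = 0.02413, so f = 41.4 cm.
Since f is positive, the lens is converging.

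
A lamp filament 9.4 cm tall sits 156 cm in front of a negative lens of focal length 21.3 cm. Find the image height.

For a negative lens, f = -21.3 cm.
1/d_i = 1/f − 1/d_o = 1/(-21.30) − 1/(156) = -0.05336, so d_i = -18.74 cm.
m = −d_i/d_o = +0.1201.
|h_i| = |m|·h_o = 0.1201 × 9.4 = 1.13 cm. The image is virtual, upright and reduced, on the same side as the object.

1.13 cm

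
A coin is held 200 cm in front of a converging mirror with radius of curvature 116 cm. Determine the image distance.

f = R/2 = 116/2 = 58.00 cm.
Mirror equation: 1/v = 1/f − 1/u = 1/(58.00) − 1/(200) = 0.01724 − 0.005000 = 0.01224, so v = 81.7 cm.
The image is real, inverted and reduced, in front of the mirror.

81.7 cm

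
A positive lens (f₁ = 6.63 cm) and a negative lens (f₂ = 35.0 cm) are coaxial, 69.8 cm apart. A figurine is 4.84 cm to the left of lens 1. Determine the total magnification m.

m = +1.06

Lens 1: 1/d_i1 = 1/(6.63) − 1/(4.84) = -0.05578, so d_i1 = -17.93 cm; m₁ = −d_i1/d_o1 = +3.705.
d_o2 = 69.8 − (-17.93) = 87.73 cm.
f₂ = −35.0 cm (diverging).
Lens 2: 1/d_i2 = 1/(-35.0) − 1/(87.73) = -0.03997, so d_i2 = -25.02 cm; m₂ = −d_i2/d_o2 = +0.2852.
m = m₁·m₂ = (+3.705)(+0.2852) = +1.06.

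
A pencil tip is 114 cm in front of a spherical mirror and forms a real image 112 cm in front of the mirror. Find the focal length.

f = 56.5 cm (concave)

Real image ⇒ d_i = +112 cm.
1/f = 1/d_o + 1/d_i = 1/(114) + 1/(112) = 0.01770, so f = 56.5 cm.
Since f is positive, the spherical mirror is concave.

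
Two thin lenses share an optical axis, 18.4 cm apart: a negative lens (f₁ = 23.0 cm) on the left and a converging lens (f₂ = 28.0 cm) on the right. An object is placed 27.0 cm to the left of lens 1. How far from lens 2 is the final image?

306 cm

Lens 1 is diverging, so f₁ = −23.0 cm.
Lens 1: 1/d_i1 = 1/f₁ − 1/d_o1 = 1/(-23.0) − 1/(27.0) = -0.08052, so d_i1 = -12.42 cm.
The intermediate image is 12.42 cm to the left of lens 1 (virtual), which is 18.4 − (-12.42) = 30.82 cm to the left of lens 2, so d_o2 = +30.82 cm.
Lens 2: 1/d_i2 = 1/f₂ − 1/d_o2 = 1/(28.0) − 1/(30.82) = 0.003268, so d_i2 = 306 cm.
The final image is real, 306 cm to the right of lens 2 (overall magnification ≈ -4.6).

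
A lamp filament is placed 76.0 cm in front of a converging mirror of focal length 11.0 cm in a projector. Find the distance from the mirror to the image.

Mirror equation: 1/d_i = 1/f − 1/d_o = 1/(11.00) − 1/(76.0) = 0.09091 − 0.01316 = 0.07775, so d_i = 12.9 cm.
The image is real, inverted and reduced, in front of the mirror.

12.9 cm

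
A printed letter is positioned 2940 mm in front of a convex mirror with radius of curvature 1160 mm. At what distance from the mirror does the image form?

484 mm

f = R/2 = 1160/2 = 580.0 mm; for a convex mirror, f = -580.0 mm.
Mirror equation: 1/q = 1/f − 1/p = 1/(-580.0) − 1/(2940) = -0.001724 − 0.0003401 = -0.002064, so q = -484 mm.
The image is virtual, upright and reduced, behind the mirror.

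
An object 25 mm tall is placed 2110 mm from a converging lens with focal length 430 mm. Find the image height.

1/d_i = 1/f − 1/d_o = 1/(430.0) − 1/(2110) = 0.001852, so d_i = 540.1 mm.
m = −d_i/d_o = -0.2560.
|h_i| = |m|·h_o = 0.2560 × 25 = 6.40 mm. The image is real, inverted and reduced, on the far side of the lens.

6.40 mm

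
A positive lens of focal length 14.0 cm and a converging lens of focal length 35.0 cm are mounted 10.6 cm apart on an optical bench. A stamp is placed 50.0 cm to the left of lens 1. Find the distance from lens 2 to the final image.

7.06 cm

Lens 1: 1/d_i1 = 1/f₁ − 1/d_o1 = 1/(14.0) − 1/(50.0) = 0.05143, so d_i1 = 19.44 cm.
The intermediate image is 19.44 cm to the right of lens 1, which lies 8.840 cm to the right of lens 2 — a virtual object — so d_o2 = −8.840 cm.
Lens 2: 1/d_i2 = 1/f₂ − 1/d_o2 = 1/(35.0) − 1/(-8.840) = 0.1417, so d_i2 = 7.06 cm.
The final image is real, 7.06 cm to the right of lens 2 (overall magnification ≈ -0.31).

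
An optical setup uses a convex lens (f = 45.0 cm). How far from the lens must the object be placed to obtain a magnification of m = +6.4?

m = −d_i/d_o ⇒ d_i = −m·d_o.
1/f = 1/d_o + 1/d_i = 1/d_o − 1/(m·d_o) = (1 − 1/m)/d_o, so d_o = f(1 − 1/m) = (45.00)(1 − 1/(+6.4)) = 38.0 cm.

38.0 cm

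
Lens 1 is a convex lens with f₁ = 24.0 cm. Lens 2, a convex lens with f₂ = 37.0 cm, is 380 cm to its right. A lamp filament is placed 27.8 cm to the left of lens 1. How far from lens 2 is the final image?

45.2 cm

Lens 1: 1/d_i1 = 1/f₁ − 1/d_o1 = 1/(24.0) − 1/(27.8) = 0.005695, so d_i1 = 175.6 cm.
The intermediate image is 175.6 cm to the right of lens 1, which is 380 − (175.6) = 204.4 cm to the left of lens 2, so d_o2 = +204.4 cm.
Lens 2: 1/d_i2 = 1/f₂ − 1/d_o2 = 1/(37.0) − 1/(204.4) = 0.02213, so d_i2 = 45.2 cm.
The final image is real, 45.2 cm to the right of lens 2 (overall magnification ≈ 1.4).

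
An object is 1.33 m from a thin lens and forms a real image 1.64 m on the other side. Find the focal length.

f = 0.734 m (converging)

Real image ⇒ d_i = +1.64 m.
1/f = 1/d_o + 1/d_i = 1/(1.33) + 1/(1.64) = 1.362, so f = 0.734 m.
Since f is positive, the thin lens is converging.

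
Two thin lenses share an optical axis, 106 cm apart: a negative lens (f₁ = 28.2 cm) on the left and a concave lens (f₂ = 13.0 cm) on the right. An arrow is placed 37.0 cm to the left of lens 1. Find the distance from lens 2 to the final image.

11.7 cm

Lens 1 is diverging, so f₁ = −28.2 cm.
Lens 1: 1/d_i1 = 1/f₁ − 1/d_o1 = 1/(-28.2) − 1/(37.0) = -0.06249, so d_i1 = -16.00 cm.
The intermediate image is 16.00 cm to the left of lens 1 (virtual), which is 106 − (-16.00) = 122.0 cm to the left of lens 2, so d_o2 = +122.0 cm.
Lens 2 is diverging, so f₂ = −13.0 cm.
Lens 2: 1/d_i2 = 1/f₂ − 1/d_o2 = 1/(-13.0) − 1/(122.0) = -0.08512, so d_i2 = -11.7 cm.
The final image is virtual, 11.7 cm to the left of lens 2 (overall magnification ≈ 0.042).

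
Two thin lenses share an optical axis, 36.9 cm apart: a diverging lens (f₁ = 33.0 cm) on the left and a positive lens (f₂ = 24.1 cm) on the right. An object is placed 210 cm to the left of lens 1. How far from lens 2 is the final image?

38.2 cm

Lens 1 is diverging, so f₁ = −33.0 cm.
Lens 1: 1/d_i1 = 1/f₁ − 1/d_o1 = 1/(-33.0) − 1/(210) = -0.03506, so d_i1 = -28.52 cm.
The intermediate image is 28.52 cm to the left of lens 1 (virtual), which is 36.9 − (-28.52) = 65.42 cm to the left of lens 2, so d_o2 = +65.42 cm.
Lens 2: 1/d_i2 = 1/f₂ − 1/d_o2 = 1/(24.1) − 1/(65.42) = 0.02621, so d_i2 = 38.2 cm.
The final image is real, 38.2 cm to the right of lens 2 (overall magnification ≈ -0.079).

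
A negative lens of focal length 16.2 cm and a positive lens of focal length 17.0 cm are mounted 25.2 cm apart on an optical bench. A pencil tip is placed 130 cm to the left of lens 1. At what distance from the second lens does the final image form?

Lens 1 is diverging, so f₁ = −16.2 cm.
Lens 1: 1/d_i1 = 1/f₁ − 1/d_o1 = 1/(-16.2) − 1/(130) = -0.06942, so d_i1 = -14.40 cm.
The intermediate image is 14.40 cm to the left of lens 1 (virtual), which is 25.2 − (-14.40) = 39.60 cm to the left of lens 2, so d_o2 = +39.60 cm.
Lens 2: 1/d_i2 = 1/f₂ − 1/d_o2 = 1/(17.0) − 1/(39.60) = 0.03357, so d_i2 = 29.8 cm.
The final image is real, 29.8 cm to the right of lens 2 (overall magnification ≈ -0.083).

29.8 cm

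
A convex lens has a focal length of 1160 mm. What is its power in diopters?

P = +0.862 D

f = 116 cm = 1.16 m.
P = 1/f = 1/(1.16 m) = +0.862 D.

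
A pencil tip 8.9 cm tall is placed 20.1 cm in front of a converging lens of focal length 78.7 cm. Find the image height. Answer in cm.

12.0 cm

1/d_i = 1/f − 1/d_o = 1/(78.70) − 1/(20.1) = -0.03704, so d_i = -26.99 cm.
m = −d_i/d_o = +1.343.
|h_i| = |m|·h_o = 1.343 × 8.9 = 12.0 cm. The image is virtual, upright and enlarged, on the same side as the object.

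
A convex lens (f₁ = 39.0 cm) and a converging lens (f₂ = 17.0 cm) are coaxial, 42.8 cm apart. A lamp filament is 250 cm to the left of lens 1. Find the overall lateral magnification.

m = -0.154

Lens 1: 1/d_i1 = 1/(39.0) − 1/(250) = 0.02164, so d_i1 = 46.21 cm; m₁ = −d_i1/d_o1 = -0.1848.
d_o2 = 42.8 − (46.21) = -3.410 cm (virtual object).
Lens 2: 1/d_i2 = 1/(17.0) − 1/(-3.410) = 0.3521, so d_i2 = 2.840 cm; m₂ = −d_i2/d_o2 = +0.8329.
m = m₁·m₂ = (-0.1848)(+0.8329) = -0.154.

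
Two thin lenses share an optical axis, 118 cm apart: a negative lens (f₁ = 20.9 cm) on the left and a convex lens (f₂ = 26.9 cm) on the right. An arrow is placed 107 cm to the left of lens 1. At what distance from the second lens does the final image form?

Lens 1 is diverging, so f₁ = −20.9 cm.
Lens 1: 1/d_i1 = 1/f₁ − 1/d_o1 = 1/(-20.9) − 1/(107) = -0.05719, so d_i1 = -17.48 cm.
The intermediate image is 17.48 cm to the left of lens 1 (virtual), which is 118 − (-17.48) = 135.5 cm to the left of lens 2, so d_o2 = +135.5 cm.
Lens 2: 1/d_i2 = 1/f₂ − 1/d_o2 = 1/(26.9) − 1/(135.5) = 0.02979, so d_i2 = 33.6 cm.
The final image is real, 33.6 cm to the right of lens 2 (overall magnification ≈ -0.040).

33.6 cm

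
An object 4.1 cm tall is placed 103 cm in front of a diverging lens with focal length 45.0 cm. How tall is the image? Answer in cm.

1.25 cm

For a diverging lens, f = -45.0 cm.
1/d_i = 1/f − 1/d_o = 1/(-45.00) − 1/(103) = -0.03193, so d_i = -31.32 cm.
m = −d_i/d_o = +0.3041.
|h_i| = |m|·h_o = 0.3041 × 4.1 = 1.25 cm. The image is virtual, upright and reduced, on the same side as the object.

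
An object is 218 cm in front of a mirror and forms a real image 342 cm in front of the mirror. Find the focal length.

Real image ⇒ d_i = +342 cm.
1/f = 1/d_o + 1/d_i = 1/(218) + 1/(342) = 0.007511, so f = 133 cm.
Since f is positive, the mirror is concave.

f = 133 cm (concave)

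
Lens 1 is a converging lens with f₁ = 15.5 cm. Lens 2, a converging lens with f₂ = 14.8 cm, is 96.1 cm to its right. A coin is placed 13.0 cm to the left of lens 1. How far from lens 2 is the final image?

Lens 1: 1/d_i1 = 1/f₁ − 1/d_o1 = 1/(15.5) − 1/(13.0) = -0.01241, so d_i1 = -80.60 cm.
The intermediate image is 80.60 cm to the left of lens 1 (virtual), which is 96.1 − (-80.60) = 176.7 cm to the left of lens 2, so d_o2 = +176.7 cm.
Lens 2: 1/d_i2 = 1/f₂ − 1/d_o2 = 1/(14.8) − 1/(176.7) = 0.06191, so d_i2 = 16.2 cm.
The final image is real, 16.2 cm to the right of lens 2 (overall magnification ≈ -0.57).

16.2 cm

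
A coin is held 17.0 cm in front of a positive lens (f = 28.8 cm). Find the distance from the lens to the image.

Lens equation: 1/v = 1/f − 1/u = 1/(28.80) − 1/(17.0) = 0.03472 − 0.05882 = -0.02410, so v = -41.5 cm.
The image is virtual, upright and enlarged, on the same side as the object.

41.5 cm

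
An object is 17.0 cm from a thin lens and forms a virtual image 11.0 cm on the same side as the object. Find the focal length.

Virtual image ⇒ d_i = −11.0 cm.
1/f = 1/d_o + 1/d_i = 1/(17.0) + 1/(-11.0) = -0.03209, so f = -31.2 cm.
Since f is negative, the thin lens is diverging.

f = -31.2 cm (diverging)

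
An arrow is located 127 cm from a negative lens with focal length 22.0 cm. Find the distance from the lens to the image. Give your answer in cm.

18.8 cm

For a negative lens, f = -22.0 cm.
Thin-lens equation: 1/q = 1/f − 1/p = 1/(-22.00) − 1/(127) = -0.04545 − 0.007874 = -0.05333, so q = -18.8 cm.
The image is virtual, upright and reduced, on the same side as the object.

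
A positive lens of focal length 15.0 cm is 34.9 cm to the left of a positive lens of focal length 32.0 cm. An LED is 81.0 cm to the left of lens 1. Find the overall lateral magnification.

m = -0.469

Lens 1: 1/d_i1 = 1/(15.0) − 1/(81.0) = 0.05432, so d_i1 = 18.41 cm; m₁ = −d_i1/d_o1 = -0.2273.
d_o2 = 34.9 − (18.41) = 16.49 cm.
Lens 2: 1/d_i2 = 1/(32.0) − 1/(16.49) = -0.02939, so d_i2 = -34.02 cm; m₂ = −d_i2/d_o2 = +2.063.
m = m₁·m₂ = (-0.2273)(+2.063) = -0.469.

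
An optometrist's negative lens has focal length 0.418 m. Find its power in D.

P = -2.39 D

For a negative lens, f = −0.418 m.
P = 1/f = 1/(-0.418 m) = -2.39 D.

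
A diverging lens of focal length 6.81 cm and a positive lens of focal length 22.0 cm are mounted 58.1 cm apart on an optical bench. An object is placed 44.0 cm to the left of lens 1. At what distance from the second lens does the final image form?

Lens 1 is diverging, so f₁ = −6.81 cm.
Lens 1: 1/d_i1 = 1/f₁ − 1/d_o1 = 1/(-6.81) − 1/(44.0) = -0.1696, so d_i1 = -5.897 cm.
The intermediate image is 5.897 cm to the left of lens 1 (virtual), which is 58.1 − (-5.897) = 64.00 cm to the left of lens 2, so d_o2 = +64.00 cm.
Lens 2: 1/d_i2 = 1/f₂ − 1/d_o2 = 1/(22.0) − 1/(64.00) = 0.02983, so d_i2 = 33.5 cm.
The final image is real, 33.5 cm to the right of lens 2 (overall magnification ≈ -0.070).

33.5 cm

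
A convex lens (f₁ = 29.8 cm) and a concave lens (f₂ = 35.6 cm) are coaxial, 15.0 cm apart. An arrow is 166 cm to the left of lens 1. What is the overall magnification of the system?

m = -0.545

Lens 1: 1/d_i1 = 1/(29.8) − 1/(166) = 0.02753, so d_i1 = 36.32 cm; m₁ = −d_i1/d_o1 = -0.2188.
d_o2 = 15.0 − (36.32) = -21.32 cm (virtual object).
f₂ = −35.6 cm (diverging).
Lens 2: 1/d_i2 = 1/(-35.6) − 1/(-21.32) = 0.01881, so d_i2 = 53.15 cm; m₂ = −d_i2/d_o2 = +2.493.
m = m₁·m₂ = (-0.2188)(+2.493) = -0.545.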